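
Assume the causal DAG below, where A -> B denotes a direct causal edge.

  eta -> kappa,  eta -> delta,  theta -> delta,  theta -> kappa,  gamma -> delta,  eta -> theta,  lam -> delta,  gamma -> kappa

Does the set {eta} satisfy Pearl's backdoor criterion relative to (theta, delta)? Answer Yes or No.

Yes

Backdoor paths from theta to delta (paths whose first edge points into theta):
  P1: theta <- eta -> kappa <- gamma -> delta
  P2: theta <- eta -> delta
Condition 1 (no descendant of theta in the set): holds — descendants of theta are {delta, kappa}; none are in {eta}.
Condition 2 (every backdoor path blocked by {eta}):
  P1: blocked at fork node eta ∈ conditioning set.
  P2: blocked at fork node eta ∈ conditioning set.
{eta} satisfies the backdoor criterion.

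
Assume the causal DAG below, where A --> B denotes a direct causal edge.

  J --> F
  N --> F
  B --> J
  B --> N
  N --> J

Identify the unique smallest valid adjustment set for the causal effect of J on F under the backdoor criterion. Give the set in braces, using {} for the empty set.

Variables eligible for adjustment (non-descendants of J, excluding J and F): {B, N}.
Backdoor paths from J to F:
  P1: J <- B -> N -> F
  P2: J <- N -> F
The empty set is not sufficient: P1 (J <- B -> N -> F) has no collider blocking it and no conditioned non-collider, so it is open.
Try {N}:
  P1: blocked at chain node N ∈ conditioning set.
  P2: blocked at fork node N ∈ conditioning set.
{N} contains no descendant of J and blocks every backdoor path.
No other singleton works — e.g. {B} leaves P2 open — so {N} is the unique smallest valid adjustment set.

{N}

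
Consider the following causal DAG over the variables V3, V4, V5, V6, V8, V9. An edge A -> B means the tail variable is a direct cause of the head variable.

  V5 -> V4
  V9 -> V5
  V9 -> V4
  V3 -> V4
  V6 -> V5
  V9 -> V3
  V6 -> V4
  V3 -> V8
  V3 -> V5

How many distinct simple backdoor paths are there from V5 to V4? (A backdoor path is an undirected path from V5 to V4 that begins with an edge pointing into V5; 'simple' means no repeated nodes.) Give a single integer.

A backdoor path from V5 to V4 is any simple undirected path whose first edge points into V5 (i.e. leaves V5 via a parent).
Parents of V5: {V3, V6, V9}.
Enumerating:
  P1: V5 <- V9 -> V3 -> V4
  P2: V5 <- V9 -> V4
  P3: V5 <- V3 <- V9 -> V4
  P4: V5 <- V3 -> V4
  P5: V5 <- V6 -> V4
That exhausts the simple backdoor paths. Count: 5.

5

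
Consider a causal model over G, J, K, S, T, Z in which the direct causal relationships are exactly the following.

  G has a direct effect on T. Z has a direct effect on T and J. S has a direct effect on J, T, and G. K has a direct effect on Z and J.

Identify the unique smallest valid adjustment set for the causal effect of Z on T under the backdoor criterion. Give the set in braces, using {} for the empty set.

Variables eligible for adjustment (non-descendants of Z, excluding Z and T): {G, K, S}.
Backdoor paths from Z to T:
  P1: Z <- K -> J <- S -> G -> T
  P2: Z <- K -> J <- S -> T
Each backdoor path contains an unconditioned collider, so every path is already blocked with the empty conditioning set:
  P1: blocked at collider J (neither it nor any descendant is in the conditioning set).
  P2: blocked at collider J (neither it nor any descendant is in the conditioning set).
The empty set is therefore the unique smallest valid set.

{}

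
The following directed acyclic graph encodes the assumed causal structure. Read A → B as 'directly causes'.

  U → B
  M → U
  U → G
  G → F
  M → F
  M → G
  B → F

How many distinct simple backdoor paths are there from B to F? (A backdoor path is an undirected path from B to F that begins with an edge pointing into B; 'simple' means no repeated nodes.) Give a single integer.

4

A backdoor path from B to F is any simple undirected path whose first edge points into B (i.e. leaves B via a parent).
Parents of B: {U}.
Enumerating:
  P1: B <- U <- M -> G -> F
  P2: B <- U <- M -> F
  P3: B <- U -> G <- M -> F
  P4: B <- U -> G -> F
That exhausts the simple backdoor paths. Count: 4.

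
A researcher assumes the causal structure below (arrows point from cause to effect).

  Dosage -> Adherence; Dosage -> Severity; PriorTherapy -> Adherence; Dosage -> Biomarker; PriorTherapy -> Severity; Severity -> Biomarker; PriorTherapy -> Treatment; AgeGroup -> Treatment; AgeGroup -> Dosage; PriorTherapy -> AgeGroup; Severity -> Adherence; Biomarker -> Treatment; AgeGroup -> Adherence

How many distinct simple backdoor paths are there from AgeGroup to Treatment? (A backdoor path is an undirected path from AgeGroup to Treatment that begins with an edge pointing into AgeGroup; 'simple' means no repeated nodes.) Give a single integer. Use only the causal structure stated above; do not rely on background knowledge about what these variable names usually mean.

A backdoor path from AgeGroup to Treatment is any simple undirected path whose first edge points into AgeGroup (i.e. leaves AgeGroup via a parent).
Parents of AgeGroup: {PriorTherapy}.
Enumerating:
  P1: AgeGroup <- PriorTherapy -> Severity <- Dosage -> Biomarker -> Treatment
  P2: AgeGroup <- PriorTherapy -> Severity -> Biomarker -> Treatment
  P3: AgeGroup <- PriorTherapy -> Severity -> Adherence <- Dosage -> Biomarker -> Treatment
  P4: AgeGroup <- PriorTherapy -> Adherence <- Dosage -> Severity -> Biomarker -> Treatment
  P5: AgeGroup <- PriorTherapy -> Adherence <- Dosage -> Biomarker -> Treatment
  P6: AgeGroup <- PriorTherapy -> Adherence <- Severity <- Dosage -> Biomarker -> Treatment
  P7: AgeGroup <- PriorTherapy -> Adherence <- Severity -> Biomarker -> Treatment
  P8: AgeGroup <- PriorTherapy -> Treatment
That exhausts the simple backdoor paths. Count: 8.

8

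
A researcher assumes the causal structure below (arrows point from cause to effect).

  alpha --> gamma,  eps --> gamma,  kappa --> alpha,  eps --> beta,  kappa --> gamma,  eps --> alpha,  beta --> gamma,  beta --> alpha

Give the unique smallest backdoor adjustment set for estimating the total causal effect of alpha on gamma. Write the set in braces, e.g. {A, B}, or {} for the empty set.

Variables eligible for adjustment (non-descendants of alpha, excluding alpha and gamma): {beta, eps, kappa}.
Backdoor paths from alpha to gamma:
  P1: alpha <- kappa -> gamma
  P2: alpha <- eps -> beta -> gamma
  P3: alpha <- eps -> gamma
  P4: alpha <- beta <- eps -> gamma
  P5: alpha <- beta -> gamma
The empty set is not sufficient: P1 (alpha <- kappa -> gamma) has no collider blocking it and no conditioned non-collider, so it is open.
Try {beta, eps, kappa}:
  P1: blocked at fork node kappa ∈ conditioning set.
  P2: blocked at fork node eps ∈ conditioning set.
  P3: blocked at fork node eps ∈ conditioning set.
  P4: blocked at chain node beta ∈ conditioning set.
  P5: blocked at fork node beta ∈ conditioning set.
{beta, eps, kappa} contains no descendant of alpha and blocks every backdoor path.
Every element of {beta, eps, kappa} is needed (dropping beta leaves P5 open; dropping eps leaves P3 open; dropping kappa leaves P1 open), so no proper subset is valid.
Among all size-3 subsets of the eligible variables, only {beta, eps, kappa} blocks every backdoor path, so it is the unique smallest valid adjustment set.

{beta, eps, kappa}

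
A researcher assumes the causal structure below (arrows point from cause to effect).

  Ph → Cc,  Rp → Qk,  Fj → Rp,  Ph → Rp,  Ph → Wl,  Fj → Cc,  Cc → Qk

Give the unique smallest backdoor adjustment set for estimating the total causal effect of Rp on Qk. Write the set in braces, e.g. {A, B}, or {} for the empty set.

Variables eligible for adjustment (non-descendants of Rp, excluding Rp and Qk): {Cc, Fj, Ph, Wl}.
Backdoor paths from Rp to Qk:
  P1: Rp <- Ph -> Cc -> Qk
  P2: Rp <- Fj -> Cc -> Qk
The empty set is not sufficient: P1 (Rp <- Ph -> Cc -> Qk) has no collider blocking it and no conditioned non-collider, so it is open.
Try {Cc}:
  P1: blocked at chain node Cc ∈ conditioning set.
  P2: blocked at chain node Cc ∈ conditioning set.
{Cc} contains no descendant of Rp and blocks every backdoor path.
No other singleton works — e.g. {Ph} leaves P2 open — so {Cc} is the unique smallest valid adjustment set.

{Cc}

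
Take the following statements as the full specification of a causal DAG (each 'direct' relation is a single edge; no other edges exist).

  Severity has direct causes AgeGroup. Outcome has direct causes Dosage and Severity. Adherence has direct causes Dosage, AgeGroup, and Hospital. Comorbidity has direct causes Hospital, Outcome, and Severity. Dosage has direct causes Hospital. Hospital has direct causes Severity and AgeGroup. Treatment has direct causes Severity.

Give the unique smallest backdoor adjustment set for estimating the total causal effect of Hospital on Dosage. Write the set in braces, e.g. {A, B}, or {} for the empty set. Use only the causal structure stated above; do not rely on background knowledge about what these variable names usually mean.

Variables eligible for adjustment (non-descendants of Hospital, excluding Hospital and Dosage): {AgeGroup, Severity, Treatment}.
Backdoor paths from Hospital to Dosage:
  P1: Hospital <- AgeGroup -> Severity -> Outcome <- Dosage
  P2: Hospital <- AgeGroup -> Severity -> Comorbidity <- Outcome <- Dosage
  P3: Hospital <- AgeGroup -> Adherence <- Dosage
  P4: Hospital <- Severity <- AgeGroup -> Adherence <- Dosage
  P5: Hospital <- Severity -> Outcome <- Dosage
  P6: Hospital <- Severity -> Comorbidity <- Outcome <- Dosage
Each backdoor path contains an unconditioned collider, so every path is already blocked with the empty conditioning set:
  P1: blocked at collider Outcome (neither it nor any descendant is in the conditioning set).
  P2: blocked at collider Comorbidity (neither it nor any descendant is in the conditioning set).
  P3: blocked at collider Adherence (neither it nor any descendant is in the conditioning set).
  P4: blocked at collider Adherence (neither it nor any descendant is in the conditioning set).
  P5: blocked at collider Outcome (neither it nor any descendant is in the conditioning set).
  P6: blocked at collider Comorbidity (neither it nor any descendant is in the conditioning set).
The empty set is therefore the unique smallest valid set.

{}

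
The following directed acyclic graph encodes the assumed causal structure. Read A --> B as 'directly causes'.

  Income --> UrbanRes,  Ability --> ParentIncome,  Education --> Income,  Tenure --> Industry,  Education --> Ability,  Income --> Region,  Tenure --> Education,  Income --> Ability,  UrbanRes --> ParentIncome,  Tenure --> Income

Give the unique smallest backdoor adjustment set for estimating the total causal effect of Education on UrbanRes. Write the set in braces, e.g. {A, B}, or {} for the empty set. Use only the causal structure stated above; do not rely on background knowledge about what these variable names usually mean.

{Tenure}

Variables eligible for adjustment (non-descendants of Education, excluding Education and UrbanRes): {Industry, Tenure}.
Backdoor paths from Education to UrbanRes:
  P1: Education <- Tenure -> Income -> UrbanRes
  P2: Education <- Tenure -> Income -> Ability -> ParentIncome <- UrbanRes
The empty set is not sufficient: P1 (Education <- Tenure -> Income -> UrbanRes) has no collider blocking it and no conditioned non-collider, so it is open.
Try {Tenure}:
  P1: blocked at fork node Tenure ∈ conditioning set.
  P2: blocked at fork node Tenure ∈ conditioning set.
{Tenure} contains no descendant of Education and blocks every backdoor path.
No other singleton works — e.g. {Industry} leaves P1 open — so {Tenure} is the unique smallest valid adjustment set.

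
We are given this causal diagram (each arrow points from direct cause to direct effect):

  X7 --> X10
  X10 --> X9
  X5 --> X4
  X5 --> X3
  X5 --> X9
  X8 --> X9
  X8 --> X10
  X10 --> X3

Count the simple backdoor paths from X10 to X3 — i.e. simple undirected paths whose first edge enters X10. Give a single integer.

A backdoor path from X10 to X3 is any simple undirected path whose first edge points into X10 (i.e. leaves X10 via a parent).
Parents of X10: {X7, X8}.
Enumerating:
  P1: X10 <- X8 -> X9 <- X5 -> X3
That exhausts the simple backdoor paths. Count: 1.

1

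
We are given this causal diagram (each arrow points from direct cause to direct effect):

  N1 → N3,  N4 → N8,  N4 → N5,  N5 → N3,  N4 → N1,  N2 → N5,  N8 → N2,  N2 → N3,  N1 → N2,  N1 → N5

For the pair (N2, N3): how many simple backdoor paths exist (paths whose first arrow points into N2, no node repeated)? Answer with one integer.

A backdoor path from N2 to N3 is any simple undirected path whose first edge points into N2 (i.e. leaves N2 via a parent).
Parents of N2: {N1, N8}.
Enumerating:
  P1: N2 <- N1 <- N4 -> N5 -> N3
  P2: N2 <- N1 -> N5 -> N3
  P3: N2 <- N1 -> N3
  P4: N2 <- N8 <- N4 -> N1 -> N5 -> N3
  P5: N2 <- N8 <- N4 -> N1 -> N3
  P6: N2 <- N8 <- N4 -> N5 <- N1 -> N3
  P7: N2 <- N8 <- N4 -> N5 -> N3
That exhausts the simple backdoor paths. Count: 7.

7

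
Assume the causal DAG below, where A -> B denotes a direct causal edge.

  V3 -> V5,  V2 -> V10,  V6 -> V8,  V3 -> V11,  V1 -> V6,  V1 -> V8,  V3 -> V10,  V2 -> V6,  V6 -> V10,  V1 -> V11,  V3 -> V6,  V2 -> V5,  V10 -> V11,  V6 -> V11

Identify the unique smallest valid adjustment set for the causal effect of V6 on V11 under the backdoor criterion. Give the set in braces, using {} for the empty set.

{V1, V2, V3}

Variables eligible for adjustment (non-descendants of V6, excluding V6 and V11): {V1, V2, V3, V5}.
Backdoor paths from V6 to V11:
  P1: V6 <- V2 -> V5 <- V3 -> V10 -> V11
  P2: V6 <- V2 -> V5 <- V3 -> V11
  P3: V6 <- V2 -> V10 <- V3 -> V11
  P4: V6 <- V2 -> V10 -> V11
  P5: V6 <- V3 -> V5 <- V2 -> V10 -> V11
  P6: V6 <- V3 -> V10 -> V11
  P7: V6 <- V3 -> V11
  P8: V6 <- V1 -> V11
The empty set is not sufficient: P4 (V6 <- V2 -> V10 -> V11) has no collider blocking it and no conditioned non-collider, so it is open.
Try {V1, V2, V3}:
  P1: blocked at fork node V2 ∈ conditioning set.
  P2: blocked at fork node V2 ∈ conditioning set.
  P3: blocked at fork node V2 ∈ conditioning set.
  P4: blocked at fork node V2 ∈ conditioning set.
  P5: blocked at fork node V3 ∈ conditioning set.
  P6: blocked at fork node V3 ∈ conditioning set.
  P7: blocked at fork node V3 ∈ conditioning set.
  P8: blocked at fork node V1 ∈ conditioning set.
{V1, V2, V3} contains no descendant of V6 and blocks every backdoor path.
Every element of {V1, V2, V3} is needed (dropping V1 leaves P8 open; dropping V2 leaves P4 open; dropping V3 leaves P6 open), so no proper subset is valid.
Among all size-3 subsets of the eligible variables, only {V1, V2, V3} blocks every backdoor path, so it is the unique smallest valid adjustment set.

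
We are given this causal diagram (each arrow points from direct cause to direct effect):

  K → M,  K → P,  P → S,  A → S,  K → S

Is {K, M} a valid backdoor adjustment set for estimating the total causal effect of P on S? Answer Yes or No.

Yes

Backdoor paths from P to S (paths whose first edge points into P):
  P1: P <- K -> S
Condition 1 (no descendant of P in the set): holds — descendants of P are {S}; none are in {K, M}.
Condition 2 (every backdoor path blocked by {K, M}):
  P1: blocked at fork node K ∈ conditioning set.
{K, M} satisfies the backdoor criterion.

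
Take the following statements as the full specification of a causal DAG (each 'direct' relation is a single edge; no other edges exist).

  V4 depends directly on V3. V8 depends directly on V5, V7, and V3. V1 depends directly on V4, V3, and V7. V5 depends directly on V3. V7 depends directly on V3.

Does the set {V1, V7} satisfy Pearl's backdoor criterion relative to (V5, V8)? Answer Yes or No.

Backdoor paths from V5 to V8 (paths whose first edge points into V5):
  P1: V5 <- V3 -> V7 -> V8
  P2: V5 <- V3 -> V4 -> V1 <- V7 -> V8
  P3: V5 <- V3 -> V1 <- V7 -> V8
  P4: V5 <- V3 -> V8
Condition 1 (no descendant of V5 in the set): holds — descendants of V5 are {V8}; none are in {V1, V7}.
Condition 2 (every backdoor path blocked by {V1, V7}):
  P1: blocked at chain node V7 ∈ conditioning set.
  P2: blocked at fork node V7 ∈ conditioning set.
  P3: blocked at fork node V7 ∈ conditioning set.
  P4: open — no interior node is in the conditioning set.
{V1, V7} does not satisfy the backdoor criterion.

No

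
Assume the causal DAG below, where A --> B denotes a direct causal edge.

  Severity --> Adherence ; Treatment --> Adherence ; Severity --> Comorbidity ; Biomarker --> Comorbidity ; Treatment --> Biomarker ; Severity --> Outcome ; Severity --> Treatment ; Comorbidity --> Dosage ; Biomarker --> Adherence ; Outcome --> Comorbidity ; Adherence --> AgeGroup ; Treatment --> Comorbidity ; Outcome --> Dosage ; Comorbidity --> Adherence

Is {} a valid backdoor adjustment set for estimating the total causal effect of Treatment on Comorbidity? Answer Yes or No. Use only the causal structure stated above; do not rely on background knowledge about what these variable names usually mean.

No

Backdoor paths from Treatment to Comorbidity (paths whose first edge points into Treatment):
  P1: Treatment <- Severity -> Outcome -> Comorbidity
  P2: Treatment <- Severity -> Outcome -> Dosage <- Comorbidity
  P3: Treatment <- Severity -> Comorbidity
  P4: Treatment <- Severity -> Adherence <- Biomarker -> Comorbidity
  P5: Treatment <- Severity -> Adherence <- Comorbidity
Condition 1 (no descendant of Treatment in the set): holds — descendants of Treatment are {Adherence, AgeGroup, Biomarker, Comorbidity, Dosage}; none are in {}.
Condition 2 (every backdoor path blocked by {}):
  P1: open — no interior node is in the conditioning set.
  P2: blocked at collider Dosage (neither it nor any descendant is in the conditioning set).
  P3: open — no interior node is in the conditioning set.
  P4: blocked at collider Adherence (neither it nor any descendant is in the conditioning set).
  P5: blocked at collider Adherence (neither it nor any descendant is in the conditioning set).
{} does not satisfy the backdoor criterion.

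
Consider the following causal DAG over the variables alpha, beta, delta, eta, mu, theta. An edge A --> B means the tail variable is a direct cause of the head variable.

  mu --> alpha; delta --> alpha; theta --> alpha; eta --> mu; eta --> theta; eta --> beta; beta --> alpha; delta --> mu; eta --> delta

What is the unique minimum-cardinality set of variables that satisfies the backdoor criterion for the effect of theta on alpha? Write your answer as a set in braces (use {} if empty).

Variables eligible for adjustment (non-descendants of theta, excluding theta and alpha): {beta, delta, eta, mu}.
Backdoor paths from theta to alpha:
  P1: theta <- eta -> beta -> alpha
  P2: theta <- eta -> delta -> mu -> alpha
  P3: theta <- eta -> delta -> alpha
  P4: theta <- eta -> mu <- delta -> alpha
  P5: theta <- eta -> mu -> alpha
The empty set is not sufficient: P1 (theta <- eta -> beta -> alpha) has no collider blocking it and no conditioned non-collider, so it is open.
Try {eta}:
  P1: blocked at fork node eta ∈ conditioning set.
  P2: blocked at fork node eta ∈ conditioning set.
  P3: blocked at fork node eta ∈ conditioning set.
  P4: blocked at fork node eta ∈ conditioning set.
  P5: blocked at fork node eta ∈ conditioning set.
{eta} contains no descendant of theta and blocks every backdoor path.
No other singleton works — e.g. {beta} leaves P2 open — so {eta} is the unique smallest valid adjustment set.

{eta}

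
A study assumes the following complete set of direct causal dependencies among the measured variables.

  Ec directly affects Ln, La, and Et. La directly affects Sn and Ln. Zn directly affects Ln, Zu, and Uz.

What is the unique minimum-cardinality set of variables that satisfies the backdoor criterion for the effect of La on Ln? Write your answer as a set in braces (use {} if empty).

Variables eligible for adjustment (non-descendants of La, excluding La and Ln): {Ec, Et, Uz, Zn, Zu}.
Backdoor paths from La to Ln:
  P1: La <- Ec -> Ln
The empty set is not sufficient: P1 (La <- Ec -> Ln) has no collider blocking it and no conditioned non-collider, so it is open.
Try {Ec}:
  P1: blocked at fork node Ec ∈ conditioning set.
{Ec} contains no descendant of La and blocks every backdoor path.
No other singleton works — e.g. {Zn} leaves P1 open — so {Ec} is the unique smallest valid adjustment set.

{Ec}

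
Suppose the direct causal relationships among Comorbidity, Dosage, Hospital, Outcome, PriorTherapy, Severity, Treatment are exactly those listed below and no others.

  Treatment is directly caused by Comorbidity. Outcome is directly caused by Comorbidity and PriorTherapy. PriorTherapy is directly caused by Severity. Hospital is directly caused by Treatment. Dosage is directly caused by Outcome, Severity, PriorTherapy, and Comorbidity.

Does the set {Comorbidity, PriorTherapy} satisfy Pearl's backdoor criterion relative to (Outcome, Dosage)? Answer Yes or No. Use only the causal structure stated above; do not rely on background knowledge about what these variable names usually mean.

Backdoor paths from Outcome to Dosage (paths whose first edge points into Outcome):
  P1: Outcome <- Comorbidity -> Dosage
  P2: Outcome <- PriorTherapy <- Severity -> Dosage
  P3: Outcome <- PriorTherapy -> Dosage
Condition 1 (no descendant of Outcome in the set): holds — descendants of Outcome are {Dosage}; none are in {Comorbidity, PriorTherapy}.
Condition 2 (every backdoor path blocked by {Comorbidity, PriorTherapy}):
  P1: blocked at fork node Comorbidity ∈ conditioning set.
  P2: blocked at chain node PriorTherapy ∈ conditioning set.
  P3: blocked at fork node PriorTherapy ∈ conditioning set.
{Comorbidity, PriorTherapy} satisfies the backdoor criterion.

Yes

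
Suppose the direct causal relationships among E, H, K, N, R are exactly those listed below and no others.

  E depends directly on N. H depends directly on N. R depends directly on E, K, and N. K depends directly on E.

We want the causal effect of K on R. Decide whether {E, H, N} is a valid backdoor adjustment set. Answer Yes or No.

Yes

Backdoor paths from K to R (paths whose first edge points into K):
  P1: K <- E <- N -> R
  P2: K <- E -> R
Condition 1 (no descendant of K in the set): holds — descendants of K are {R}; none are in {E, H, N}.
Condition 2 (every backdoor path blocked by {E, H, N}):
  P1: blocked at chain node E ∈ conditioning set.
  P2: blocked at fork node E ∈ conditioning set.
{E, H, N} satisfies the backdoor criterion.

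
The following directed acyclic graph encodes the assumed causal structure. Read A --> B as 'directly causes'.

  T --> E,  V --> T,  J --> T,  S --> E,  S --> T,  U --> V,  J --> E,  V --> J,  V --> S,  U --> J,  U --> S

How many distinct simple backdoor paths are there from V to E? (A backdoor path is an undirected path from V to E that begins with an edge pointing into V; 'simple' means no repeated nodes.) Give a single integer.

A backdoor path from V to E is any simple undirected path whose first edge points into V (i.e. leaves V via a parent).
Parents of V: {U}.
Enumerating:
  P1: V <- U -> J -> T <- S -> E
  P2: V <- U -> J -> T -> E
  P3: V <- U -> J -> E
  P4: V <- U -> S -> T <- J -> E
  P5: V <- U -> S -> T -> E
  P6: V <- U -> S -> E
That exhausts the simple backdoor paths. Count: 6.

6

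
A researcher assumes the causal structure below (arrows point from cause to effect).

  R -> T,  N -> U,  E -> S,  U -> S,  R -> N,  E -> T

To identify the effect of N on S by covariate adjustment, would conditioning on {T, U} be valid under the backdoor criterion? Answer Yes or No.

Backdoor paths from N to S (paths whose first edge points into N):
  P1: N <- R -> T <- E -> S
Condition 1 (no descendant of N in the set): FAILS — U is a descendant of N.
Condition 2 (every backdoor path blocked by {T, U}):
  P1: open — collider(s) T are conditioned on (or have a conditioned descendant) and no non-collider on the path is in the set.
{T, U} does not satisfy the backdoor criterion.

No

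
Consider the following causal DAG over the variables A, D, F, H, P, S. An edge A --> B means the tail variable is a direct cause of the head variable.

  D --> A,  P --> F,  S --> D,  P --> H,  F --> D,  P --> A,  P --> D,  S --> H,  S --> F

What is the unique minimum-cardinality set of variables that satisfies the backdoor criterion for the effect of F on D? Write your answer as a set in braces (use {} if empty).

{P, S}

Variables eligible for adjustment (non-descendants of F, excluding F and D): {H, P, S}.
Backdoor paths from F to D:
  P1: F <- S -> H <- P -> D
  P2: F <- S -> H <- P -> A <- D
  P3: F <- S -> D
  P4: F <- P -> H <- S -> D
  P5: F <- P -> D
  P6: F <- P -> A <- D
The empty set is not sufficient: P3 (F <- S -> D) has no collider blocking it and no conditioned non-collider, so it is open.
Try {P, S}:
  P1: blocked at fork node S ∈ conditioning set.
  P2: blocked at fork node S ∈ conditioning set.
  P3: blocked at fork node S ∈ conditioning set.
  P4: blocked at fork node P ∈ conditioning set.
  P5: blocked at fork node P ∈ conditioning set.
  P6: blocked at fork node P ∈ conditioning set.
{P, S} contains no descendant of F and blocks every backdoor path.
Every element of {P, S} is needed (dropping P leaves P5 open; dropping S leaves P3 open), so no proper subset is valid.
Among all size-2 subsets of the eligible variables, only {P, S} blocks every backdoor path, so it is the unique smallest valid adjustment set.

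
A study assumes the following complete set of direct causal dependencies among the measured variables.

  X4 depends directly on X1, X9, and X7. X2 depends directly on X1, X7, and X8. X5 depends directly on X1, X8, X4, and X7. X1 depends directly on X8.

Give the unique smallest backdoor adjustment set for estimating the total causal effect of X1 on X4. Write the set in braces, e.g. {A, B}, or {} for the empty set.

Variables eligible for adjustment (non-descendants of X1, excluding X1 and X4): {X7, X8, X9}.
Backdoor paths from X1 to X4:
  P1: X1 <- X8 -> X5 <- X7 -> X4
  P2: X1 <- X8 -> X5 <- X4
  P3: X1 <- X8 -> X2 <- X7 -> X4
  P4: X1 <- X8 -> X2 <- X7 -> X5 <- X4
Each backdoor path contains an unconditioned collider, so every path is already blocked with the empty conditioning set:
  P1: blocked at collider X5 (neither it nor any descendant is in the conditioning set).
  P2: blocked at collider X5 (neither it nor any descendant is in the conditioning set).
  P3: blocked at collider X2 (neither it nor any descendant is in the conditioning set).
  P4: blocked at collider X2 (neither it nor any descendant is in the conditioning set).
The empty set is therefore the unique smallest valid set.

{}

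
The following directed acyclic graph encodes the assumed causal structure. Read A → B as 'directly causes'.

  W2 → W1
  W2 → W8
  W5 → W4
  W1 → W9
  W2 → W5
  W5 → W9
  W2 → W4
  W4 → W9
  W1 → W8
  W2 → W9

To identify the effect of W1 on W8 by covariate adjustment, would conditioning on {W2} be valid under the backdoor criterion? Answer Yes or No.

Backdoor paths from W1 to W8 (paths whose first edge points into W1):
  P1: W1 <- W2 -> W8
Condition 1 (no descendant of W1 in the set): holds — descendants of W1 are {W8, W9}; none are in {W2}.
Condition 2 (every backdoor path blocked by {W2}):
  P1: blocked at fork node W2 ∈ conditioning set.
{W2} satisfies the backdoor criterion.

Yes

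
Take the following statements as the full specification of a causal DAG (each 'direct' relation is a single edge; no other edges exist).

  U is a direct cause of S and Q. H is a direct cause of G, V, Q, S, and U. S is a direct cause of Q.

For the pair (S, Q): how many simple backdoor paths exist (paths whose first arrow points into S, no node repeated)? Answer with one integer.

4

A backdoor path from S to Q is any simple undirected path whose first edge points into S (i.e. leaves S via a parent).
Parents of S: {H, U}.
Enumerating:
  P1: S <- H -> U -> Q
  P2: S <- H -> Q
  P3: S <- U <- H -> Q
  P4: S <- U -> Q
That exhausts the simple backdoor paths. Count: 4.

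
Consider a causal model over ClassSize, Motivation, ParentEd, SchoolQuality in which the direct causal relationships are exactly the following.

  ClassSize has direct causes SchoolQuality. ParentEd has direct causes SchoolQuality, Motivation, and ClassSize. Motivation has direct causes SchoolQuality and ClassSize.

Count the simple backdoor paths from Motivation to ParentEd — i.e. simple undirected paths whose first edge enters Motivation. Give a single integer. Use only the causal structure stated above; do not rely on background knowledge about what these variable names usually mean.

A backdoor path from Motivation to ParentEd is any simple undirected path whose first edge points into Motivation (i.e. leaves Motivation via a parent).
Parents of Motivation: {ClassSize, SchoolQuality}.
Enumerating:
  P1: Motivation <- SchoolQuality -> ClassSize -> ParentEd
  P2: Motivation <- SchoolQuality -> ParentEd
  P3: Motivation <- ClassSize <- SchoolQuality -> ParentEd
  P4: Motivation <- ClassSize -> ParentEd
That exhausts the simple backdoor paths. Count: 4.

4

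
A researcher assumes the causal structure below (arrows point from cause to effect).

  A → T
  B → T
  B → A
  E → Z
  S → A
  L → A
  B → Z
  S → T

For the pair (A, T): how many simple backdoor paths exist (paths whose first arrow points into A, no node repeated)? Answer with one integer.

2

A backdoor path from A to T is any simple undirected path whose first edge points into A (i.e. leaves A via a parent).
Parents of A: {B, L, S}.
Enumerating:
  P1: A <- B -> T
  P2: A <- S -> T
That exhausts the simple backdoor paths. Count: 2.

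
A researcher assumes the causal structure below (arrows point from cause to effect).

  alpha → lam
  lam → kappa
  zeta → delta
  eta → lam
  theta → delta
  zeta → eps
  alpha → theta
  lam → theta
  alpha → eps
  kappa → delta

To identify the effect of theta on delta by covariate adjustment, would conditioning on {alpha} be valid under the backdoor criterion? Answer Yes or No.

Backdoor paths from theta to delta (paths whose first edge points into theta):
  P1: theta <- alpha -> lam -> kappa -> delta
  P2: theta <- alpha -> eps <- zeta -> delta
  P3: theta <- lam <- alpha -> eps <- zeta -> delta
  P4: theta <- lam -> kappa -> delta
Condition 1 (no descendant of theta in the set): holds — descendants of theta are {delta}; none are in {alpha}.
Condition 2 (every backdoor path blocked by {alpha}):
  P1: blocked at fork node alpha ∈ conditioning set.
  P2: blocked at fork node alpha ∈ conditioning set.
  P3: blocked at fork node alpha ∈ conditioning set.
  P4: open — no interior node is in the conditioning set.
{alpha} does not satisfy the backdoor criterion.

No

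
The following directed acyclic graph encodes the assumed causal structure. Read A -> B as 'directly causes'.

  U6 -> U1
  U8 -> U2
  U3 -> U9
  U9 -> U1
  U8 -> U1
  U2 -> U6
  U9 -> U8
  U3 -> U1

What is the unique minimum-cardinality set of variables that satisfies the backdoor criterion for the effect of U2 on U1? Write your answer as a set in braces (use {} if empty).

{U8}

Variables eligible for adjustment (non-descendants of U2, excluding U2 and U1): {U3, U8, U9}.
Backdoor paths from U2 to U1:
  P1: U2 <- U8 <- U9 <- U3 -> U1
  P2: U2 <- U8 <- U9 -> U1
  P3: U2 <- U8 -> U1
The empty set is not sufficient: P1 (U2 <- U8 <- U9 <- U3 -> U1) has no collider blocking it and no conditioned non-collider, so it is open.
Try {U8}:
  P1: blocked at chain node U8 ∈ conditioning set.
  P2: blocked at chain node U8 ∈ conditioning set.
  P3: blocked at fork node U8 ∈ conditioning set.
{U8} contains no descendant of U2 and blocks every backdoor path.
No other singleton works — e.g. {U3} leaves P2 open — so {U8} is the unique smallest valid adjustment set.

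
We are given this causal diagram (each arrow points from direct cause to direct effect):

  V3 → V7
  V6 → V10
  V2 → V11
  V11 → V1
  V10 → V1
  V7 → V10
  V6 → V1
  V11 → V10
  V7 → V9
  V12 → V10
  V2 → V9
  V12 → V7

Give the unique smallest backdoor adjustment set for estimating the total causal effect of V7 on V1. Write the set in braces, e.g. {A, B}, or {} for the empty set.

{V12}

Variables eligible for adjustment (non-descendants of V7, excluding V7 and V1): {V11, V12, V2, V3, V6}.
Backdoor paths from V7 to V1:
  P1: V7 <- V12 -> V10 <- V6 -> V1
  P2: V7 <- V12 -> V10 <- V11 -> V1
  P3: V7 <- V12 -> V10 -> V1
The empty set is not sufficient: P3 (V7 <- V12 -> V10 -> V1) has no collider blocking it and no conditioned non-collider, so it is open.
Try {V12}:
  P1: blocked at fork node V12 ∈ conditioning set.
  P2: blocked at fork node V12 ∈ conditioning set.
  P3: blocked at fork node V12 ∈ conditioning set.
{V12} contains no descendant of V7 and blocks every backdoor path.
No other singleton works — e.g. {V6} leaves P3 open — so {V12} is the unique smallest valid adjustment set.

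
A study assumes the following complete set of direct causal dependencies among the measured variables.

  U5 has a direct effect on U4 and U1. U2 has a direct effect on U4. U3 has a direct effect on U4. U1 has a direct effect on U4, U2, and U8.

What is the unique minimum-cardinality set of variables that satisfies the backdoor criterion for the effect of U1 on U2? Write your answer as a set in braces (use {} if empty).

{}

Variables eligible for adjustment (non-descendants of U1, excluding U1 and U2): {U3, U5}.
Backdoor paths from U1 to U2:
  P1: U1 <- U5 -> U4 <- U2
Each backdoor path contains an unconditioned collider, so every path is already blocked with the empty conditioning set:
  P1: blocked at collider U4 (neither it nor any descendant is in the conditioning set).
The empty set is therefore the unique smallest valid set.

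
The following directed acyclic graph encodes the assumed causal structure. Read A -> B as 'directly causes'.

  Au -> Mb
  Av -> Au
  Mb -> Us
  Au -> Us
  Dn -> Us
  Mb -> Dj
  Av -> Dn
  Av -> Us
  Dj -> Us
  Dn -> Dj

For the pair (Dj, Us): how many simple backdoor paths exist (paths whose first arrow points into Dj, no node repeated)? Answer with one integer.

8

A backdoor path from Dj to Us is any simple undirected path whose first edge points into Dj (i.e. leaves Dj via a parent).
Parents of Dj: {Dn, Mb}.
Enumerating:
  P1: Dj <- Dn <- Av -> Au -> Mb -> Us
  P2: Dj <- Dn <- Av -> Au -> Us
  P3: Dj <- Dn <- Av -> Us
  P4: Dj <- Dn -> Us
  P5: Dj <- Mb <- Au <- Av -> Dn -> Us
  P6: Dj <- Mb <- Au <- Av -> Us
  P7: Dj <- Mb <- Au -> Us
  P8: Dj <- Mb -> Us
That exhausts the simple backdoor paths. Count: 8.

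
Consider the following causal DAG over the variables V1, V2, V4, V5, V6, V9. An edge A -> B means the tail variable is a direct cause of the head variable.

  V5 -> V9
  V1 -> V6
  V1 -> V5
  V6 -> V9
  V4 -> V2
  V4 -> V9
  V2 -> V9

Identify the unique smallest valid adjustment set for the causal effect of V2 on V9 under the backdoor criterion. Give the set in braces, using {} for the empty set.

Variables eligible for adjustment (non-descendants of V2, excluding V2 and V9): {V1, V4, V5, V6}.
Backdoor paths from V2 to V9:
  P1: V2 <- V4 -> V9
The empty set is not sufficient: P1 (V2 <- V4 -> V9) has no collider blocking it and no conditioned non-collider, so it is open.
Try {V4}:
  P1: blocked at fork node V4 ∈ conditioning set.
{V4} contains no descendant of V2 and blocks every backdoor path.
No other singleton works — e.g. {V1} leaves P1 open — so {V4} is the unique smallest valid adjustment set.

{V4}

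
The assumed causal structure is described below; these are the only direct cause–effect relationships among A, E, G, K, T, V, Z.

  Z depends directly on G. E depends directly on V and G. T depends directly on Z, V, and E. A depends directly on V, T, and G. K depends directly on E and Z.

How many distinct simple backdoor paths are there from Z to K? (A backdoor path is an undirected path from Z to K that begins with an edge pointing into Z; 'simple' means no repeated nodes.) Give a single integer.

5

A backdoor path from Z to K is any simple undirected path whose first edge points into Z (i.e. leaves Z via a parent).
Parents of Z: {G}.
Enumerating:
  P1: Z <- G -> E -> K
  P2: Z <- G -> A <- V -> E -> K
  P3: Z <- G -> A <- V -> T <- E -> K
  P4: Z <- G -> A <- T <- V -> E -> K
  P5: Z <- G -> A <- T <- E -> K
That exhausts the simple backdoor paths. Count: 5.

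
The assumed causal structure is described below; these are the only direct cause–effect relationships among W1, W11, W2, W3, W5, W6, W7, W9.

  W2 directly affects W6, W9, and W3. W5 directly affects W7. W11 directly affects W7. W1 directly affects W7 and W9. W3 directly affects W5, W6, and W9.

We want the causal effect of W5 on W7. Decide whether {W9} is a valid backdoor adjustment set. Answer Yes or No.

No

Backdoor paths from W5 to W7 (paths whose first edge points into W5):
  P1: W5 <- W3 <- W2 -> W9 <- W1 -> W7
  P2: W5 <- W3 -> W6 <- W2 -> W9 <- W1 -> W7
  P3: W5 <- W3 -> W9 <- W1 -> W7
Condition 1 (no descendant of W5 in the set): holds — descendants of W5 are {W7}; none are in {W9}.
Condition 2 (every backdoor path blocked by {W9}):
  P1: open — collider(s) W9 are conditioned on (or have a conditioned descendant) and no non-collider on the path is in the set.
  P2: blocked at collider W6 (neither it nor any descendant is in the conditioning set).
  P3: open — collider(s) W9 are conditioned on (or have a conditioned descendant) and no non-collider on the path is in the set.
{W9} does not satisfy the backdoor criterion.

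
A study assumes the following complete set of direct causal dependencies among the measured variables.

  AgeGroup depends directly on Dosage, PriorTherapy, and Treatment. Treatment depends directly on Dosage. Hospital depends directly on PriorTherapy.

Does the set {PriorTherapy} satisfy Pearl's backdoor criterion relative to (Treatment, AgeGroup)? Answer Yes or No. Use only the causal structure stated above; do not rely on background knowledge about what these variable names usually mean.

No

Backdoor paths from Treatment to AgeGroup (paths whose first edge points into Treatment):
  P1: Treatment <- Dosage -> AgeGroup
Condition 1 (no descendant of Treatment in the set): holds — descendants of Treatment are {AgeGroup}; none are in {PriorTherapy}.
Condition 2 (every backdoor path blocked by {PriorTherapy}):
  P1: open — no interior node is in the conditioning set.
{PriorTherapy} does not satisfy the backdoor criterion.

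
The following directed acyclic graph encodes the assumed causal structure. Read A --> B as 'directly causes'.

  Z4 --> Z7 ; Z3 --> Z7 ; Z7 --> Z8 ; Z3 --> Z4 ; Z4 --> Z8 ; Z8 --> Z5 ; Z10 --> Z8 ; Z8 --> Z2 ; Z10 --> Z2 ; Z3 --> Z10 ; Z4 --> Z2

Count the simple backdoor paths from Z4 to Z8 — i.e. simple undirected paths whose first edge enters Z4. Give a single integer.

A backdoor path from Z4 to Z8 is any simple undirected path whose first edge points into Z4 (i.e. leaves Z4 via a parent).
Parents of Z4: {Z3}.
Enumerating:
  P1: Z4 <- Z3 -> Z7 -> Z8
  P2: Z4 <- Z3 -> Z10 -> Z8
  P3: Z4 <- Z3 -> Z10 -> Z2 <- Z8
That exhausts the simple backdoor paths. Count: 3.

3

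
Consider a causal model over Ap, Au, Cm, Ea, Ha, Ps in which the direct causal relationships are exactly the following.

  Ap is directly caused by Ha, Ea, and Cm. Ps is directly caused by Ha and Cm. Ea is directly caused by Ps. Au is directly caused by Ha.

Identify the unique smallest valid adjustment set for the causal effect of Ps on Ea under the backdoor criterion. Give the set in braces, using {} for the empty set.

{}

Variables eligible for adjustment (non-descendants of Ps, excluding Ps and Ea): {Au, Cm, Ha}.
Backdoor paths from Ps to Ea:
  P1: Ps <- Ha -> Ap <- Ea
  P2: Ps <- Cm -> Ap <- Ea
Each backdoor path contains an unconditioned collider, so every path is already blocked with the empty conditioning set:
  P1: blocked at collider Ap (neither it nor any descendant is in the conditioning set).
  P2: blocked at collider Ap (neither it nor any descendant is in the conditioning set).
The empty set is therefore the unique smallest valid set.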